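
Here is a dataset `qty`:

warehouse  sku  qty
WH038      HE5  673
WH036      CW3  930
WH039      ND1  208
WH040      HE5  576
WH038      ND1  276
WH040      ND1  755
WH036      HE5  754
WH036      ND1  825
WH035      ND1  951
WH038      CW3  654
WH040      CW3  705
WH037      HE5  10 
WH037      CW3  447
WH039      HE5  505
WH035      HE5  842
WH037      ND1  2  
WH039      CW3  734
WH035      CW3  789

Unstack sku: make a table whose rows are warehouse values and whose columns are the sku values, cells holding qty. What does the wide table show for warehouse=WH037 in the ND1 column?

Wide layout: rows indexed by warehouse, columns are the 3 distinct sku values (HE5, CW3, ND1).
Cell (warehouse=WH037, sku=ND1) draws from the long row where warehouse=WH037 and sku=ND1, which has qty=2.

2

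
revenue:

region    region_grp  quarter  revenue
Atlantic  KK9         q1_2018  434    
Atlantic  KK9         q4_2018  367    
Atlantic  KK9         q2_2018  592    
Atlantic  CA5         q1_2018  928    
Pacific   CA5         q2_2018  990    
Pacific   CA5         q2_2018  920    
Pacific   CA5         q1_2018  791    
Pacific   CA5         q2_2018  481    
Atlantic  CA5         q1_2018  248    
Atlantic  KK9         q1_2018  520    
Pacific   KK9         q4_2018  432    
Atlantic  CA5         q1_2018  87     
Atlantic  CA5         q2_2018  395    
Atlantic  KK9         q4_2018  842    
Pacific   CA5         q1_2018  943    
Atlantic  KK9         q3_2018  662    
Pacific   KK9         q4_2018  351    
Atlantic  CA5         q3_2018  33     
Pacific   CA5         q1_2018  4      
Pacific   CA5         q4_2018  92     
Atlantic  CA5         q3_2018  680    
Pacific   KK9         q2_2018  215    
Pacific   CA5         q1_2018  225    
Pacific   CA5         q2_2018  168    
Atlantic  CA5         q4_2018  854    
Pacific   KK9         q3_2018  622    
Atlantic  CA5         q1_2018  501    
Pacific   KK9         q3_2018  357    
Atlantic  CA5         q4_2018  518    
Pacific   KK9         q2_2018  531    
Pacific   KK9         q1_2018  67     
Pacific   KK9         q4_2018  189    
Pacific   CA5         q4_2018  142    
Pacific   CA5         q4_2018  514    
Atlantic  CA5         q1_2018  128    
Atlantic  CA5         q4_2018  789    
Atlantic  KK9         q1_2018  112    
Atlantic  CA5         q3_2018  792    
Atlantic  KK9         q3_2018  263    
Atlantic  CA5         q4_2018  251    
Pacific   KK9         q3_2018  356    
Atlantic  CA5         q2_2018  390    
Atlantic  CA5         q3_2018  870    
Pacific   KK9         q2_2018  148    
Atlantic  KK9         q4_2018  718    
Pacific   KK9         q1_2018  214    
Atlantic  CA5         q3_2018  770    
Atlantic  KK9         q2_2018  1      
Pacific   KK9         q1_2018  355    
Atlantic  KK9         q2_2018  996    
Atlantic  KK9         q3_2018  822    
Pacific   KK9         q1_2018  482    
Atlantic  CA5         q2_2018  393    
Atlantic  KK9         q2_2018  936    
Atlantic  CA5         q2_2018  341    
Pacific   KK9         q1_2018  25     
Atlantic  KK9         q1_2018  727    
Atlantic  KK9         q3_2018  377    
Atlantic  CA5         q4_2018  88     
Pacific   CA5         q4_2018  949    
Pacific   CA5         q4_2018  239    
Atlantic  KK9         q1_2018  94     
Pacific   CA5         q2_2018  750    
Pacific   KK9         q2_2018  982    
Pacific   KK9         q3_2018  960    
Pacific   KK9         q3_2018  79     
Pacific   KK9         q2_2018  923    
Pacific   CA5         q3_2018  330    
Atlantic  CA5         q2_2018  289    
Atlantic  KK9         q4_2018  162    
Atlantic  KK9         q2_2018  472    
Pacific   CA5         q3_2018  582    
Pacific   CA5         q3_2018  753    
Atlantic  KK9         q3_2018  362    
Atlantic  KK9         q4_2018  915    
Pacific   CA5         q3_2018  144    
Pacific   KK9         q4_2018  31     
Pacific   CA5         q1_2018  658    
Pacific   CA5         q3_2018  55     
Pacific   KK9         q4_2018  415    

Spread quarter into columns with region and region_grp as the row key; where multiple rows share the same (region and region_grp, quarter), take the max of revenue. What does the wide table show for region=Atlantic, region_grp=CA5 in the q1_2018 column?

Rows with region=Atlantic, region_grp=CA5 and quarter=q1_2018: revenue values are 928, 248, 87, 501, 128.
max(928, 248, 87, 501, 128) = 928.

928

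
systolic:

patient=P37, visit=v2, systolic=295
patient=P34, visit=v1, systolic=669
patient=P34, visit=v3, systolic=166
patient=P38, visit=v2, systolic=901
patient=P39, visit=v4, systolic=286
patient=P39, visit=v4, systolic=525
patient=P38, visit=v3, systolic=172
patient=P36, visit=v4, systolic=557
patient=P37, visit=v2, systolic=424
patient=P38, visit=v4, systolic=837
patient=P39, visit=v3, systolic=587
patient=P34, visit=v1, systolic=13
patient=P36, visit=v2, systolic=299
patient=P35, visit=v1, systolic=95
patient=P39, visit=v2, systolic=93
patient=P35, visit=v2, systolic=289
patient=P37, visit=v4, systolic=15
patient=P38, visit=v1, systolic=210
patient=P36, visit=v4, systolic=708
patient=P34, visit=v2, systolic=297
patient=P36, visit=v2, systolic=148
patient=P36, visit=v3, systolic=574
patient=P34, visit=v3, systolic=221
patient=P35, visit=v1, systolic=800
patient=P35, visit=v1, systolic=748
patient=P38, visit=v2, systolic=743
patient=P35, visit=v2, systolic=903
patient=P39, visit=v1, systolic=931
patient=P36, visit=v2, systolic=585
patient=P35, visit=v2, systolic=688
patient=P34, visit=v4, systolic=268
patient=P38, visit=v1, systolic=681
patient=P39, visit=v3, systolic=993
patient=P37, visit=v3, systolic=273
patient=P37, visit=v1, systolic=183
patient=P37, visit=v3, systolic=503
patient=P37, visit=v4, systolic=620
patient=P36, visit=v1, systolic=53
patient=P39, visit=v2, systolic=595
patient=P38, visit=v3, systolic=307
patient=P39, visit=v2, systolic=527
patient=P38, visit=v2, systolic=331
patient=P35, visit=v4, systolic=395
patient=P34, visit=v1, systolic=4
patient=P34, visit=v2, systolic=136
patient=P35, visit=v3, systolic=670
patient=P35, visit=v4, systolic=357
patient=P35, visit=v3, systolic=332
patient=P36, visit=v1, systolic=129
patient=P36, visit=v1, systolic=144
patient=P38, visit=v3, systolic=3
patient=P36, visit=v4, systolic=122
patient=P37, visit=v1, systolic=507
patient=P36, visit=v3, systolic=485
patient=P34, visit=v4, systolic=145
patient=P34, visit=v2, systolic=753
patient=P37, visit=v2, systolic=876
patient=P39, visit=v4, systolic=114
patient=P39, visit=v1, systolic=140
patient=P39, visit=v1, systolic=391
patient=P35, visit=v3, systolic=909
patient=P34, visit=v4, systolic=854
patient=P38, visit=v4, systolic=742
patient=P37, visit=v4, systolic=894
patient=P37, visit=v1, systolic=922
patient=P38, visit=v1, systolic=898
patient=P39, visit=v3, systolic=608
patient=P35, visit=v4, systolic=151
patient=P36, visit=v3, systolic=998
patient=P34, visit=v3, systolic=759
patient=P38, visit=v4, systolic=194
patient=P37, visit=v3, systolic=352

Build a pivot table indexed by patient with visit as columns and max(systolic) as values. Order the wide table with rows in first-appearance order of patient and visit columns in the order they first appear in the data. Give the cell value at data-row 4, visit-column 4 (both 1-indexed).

525

With rows in first-appearance order of patient, row 4 is patient=P39. visit columns in first-appearance order: v2, v1, v3, v4; column 4 is v4.
Long rows with patient=P39, visit=v4: max(286, 525, 114) = 525.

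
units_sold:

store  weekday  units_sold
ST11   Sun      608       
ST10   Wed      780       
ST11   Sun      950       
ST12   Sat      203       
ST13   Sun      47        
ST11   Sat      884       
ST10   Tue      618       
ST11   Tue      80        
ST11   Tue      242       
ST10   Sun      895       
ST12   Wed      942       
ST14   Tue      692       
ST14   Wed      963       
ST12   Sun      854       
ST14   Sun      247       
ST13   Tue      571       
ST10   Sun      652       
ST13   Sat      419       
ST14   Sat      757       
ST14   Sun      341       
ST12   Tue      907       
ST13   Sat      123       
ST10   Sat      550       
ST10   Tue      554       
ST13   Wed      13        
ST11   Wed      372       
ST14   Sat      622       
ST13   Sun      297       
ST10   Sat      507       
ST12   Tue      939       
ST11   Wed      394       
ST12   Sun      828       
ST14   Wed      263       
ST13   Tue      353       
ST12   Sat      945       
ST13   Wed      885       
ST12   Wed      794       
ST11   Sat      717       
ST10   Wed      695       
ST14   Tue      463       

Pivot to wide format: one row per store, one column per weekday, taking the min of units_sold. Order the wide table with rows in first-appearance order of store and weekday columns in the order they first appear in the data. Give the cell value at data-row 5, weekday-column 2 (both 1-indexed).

263

With rows in first-appearance order of store, row 5 is store=ST14. weekday columns in first-appearance order: Sun, Wed, Sat, Tue; column 2 is Wed.
Long rows with store=ST14, weekday=Wed: min(963, 263) = 263.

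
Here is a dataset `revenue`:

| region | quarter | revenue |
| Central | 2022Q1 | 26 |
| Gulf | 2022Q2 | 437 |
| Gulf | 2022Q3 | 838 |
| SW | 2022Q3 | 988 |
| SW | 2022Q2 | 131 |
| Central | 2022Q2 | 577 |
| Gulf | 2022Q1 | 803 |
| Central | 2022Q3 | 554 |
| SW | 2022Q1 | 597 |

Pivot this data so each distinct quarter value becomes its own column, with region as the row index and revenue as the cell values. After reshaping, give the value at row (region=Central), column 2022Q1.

Wide layout: rows indexed by region, columns are the 3 distinct quarter values (2022Q1, 2022Q2, 2022Q3).
Cell (region=Central, quarter=2022Q1) draws from the long row where region=Central and quarter=2022Q1, which has revenue=26.

26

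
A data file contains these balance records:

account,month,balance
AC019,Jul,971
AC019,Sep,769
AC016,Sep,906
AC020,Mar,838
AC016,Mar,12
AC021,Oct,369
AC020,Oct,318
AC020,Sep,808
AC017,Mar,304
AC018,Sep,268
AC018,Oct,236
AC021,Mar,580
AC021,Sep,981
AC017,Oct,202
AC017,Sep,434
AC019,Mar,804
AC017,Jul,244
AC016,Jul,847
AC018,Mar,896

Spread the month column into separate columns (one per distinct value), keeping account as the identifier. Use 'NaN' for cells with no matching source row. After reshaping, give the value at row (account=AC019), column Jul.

The long row with account=AC019, month=Jul has balance=971.

971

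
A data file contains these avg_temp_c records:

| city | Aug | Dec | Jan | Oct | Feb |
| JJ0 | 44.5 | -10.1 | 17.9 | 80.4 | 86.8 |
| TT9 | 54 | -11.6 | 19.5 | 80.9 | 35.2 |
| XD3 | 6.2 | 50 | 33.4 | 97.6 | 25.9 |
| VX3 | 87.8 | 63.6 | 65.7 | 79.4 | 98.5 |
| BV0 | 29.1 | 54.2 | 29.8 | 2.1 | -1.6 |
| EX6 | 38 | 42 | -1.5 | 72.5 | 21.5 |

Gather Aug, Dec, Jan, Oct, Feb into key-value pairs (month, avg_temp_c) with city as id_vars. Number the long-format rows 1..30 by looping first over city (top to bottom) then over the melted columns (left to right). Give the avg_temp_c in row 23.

30 rows total (6 × 5). Row 23: index ⌊(23-1)/5⌋ = 4 into city → BV0; (23-1) mod 5 = 2 into the melted columns → Jan.
So row 23 is (BV0, Jan, 29.8); avg_temp_c = 29.8.

29.8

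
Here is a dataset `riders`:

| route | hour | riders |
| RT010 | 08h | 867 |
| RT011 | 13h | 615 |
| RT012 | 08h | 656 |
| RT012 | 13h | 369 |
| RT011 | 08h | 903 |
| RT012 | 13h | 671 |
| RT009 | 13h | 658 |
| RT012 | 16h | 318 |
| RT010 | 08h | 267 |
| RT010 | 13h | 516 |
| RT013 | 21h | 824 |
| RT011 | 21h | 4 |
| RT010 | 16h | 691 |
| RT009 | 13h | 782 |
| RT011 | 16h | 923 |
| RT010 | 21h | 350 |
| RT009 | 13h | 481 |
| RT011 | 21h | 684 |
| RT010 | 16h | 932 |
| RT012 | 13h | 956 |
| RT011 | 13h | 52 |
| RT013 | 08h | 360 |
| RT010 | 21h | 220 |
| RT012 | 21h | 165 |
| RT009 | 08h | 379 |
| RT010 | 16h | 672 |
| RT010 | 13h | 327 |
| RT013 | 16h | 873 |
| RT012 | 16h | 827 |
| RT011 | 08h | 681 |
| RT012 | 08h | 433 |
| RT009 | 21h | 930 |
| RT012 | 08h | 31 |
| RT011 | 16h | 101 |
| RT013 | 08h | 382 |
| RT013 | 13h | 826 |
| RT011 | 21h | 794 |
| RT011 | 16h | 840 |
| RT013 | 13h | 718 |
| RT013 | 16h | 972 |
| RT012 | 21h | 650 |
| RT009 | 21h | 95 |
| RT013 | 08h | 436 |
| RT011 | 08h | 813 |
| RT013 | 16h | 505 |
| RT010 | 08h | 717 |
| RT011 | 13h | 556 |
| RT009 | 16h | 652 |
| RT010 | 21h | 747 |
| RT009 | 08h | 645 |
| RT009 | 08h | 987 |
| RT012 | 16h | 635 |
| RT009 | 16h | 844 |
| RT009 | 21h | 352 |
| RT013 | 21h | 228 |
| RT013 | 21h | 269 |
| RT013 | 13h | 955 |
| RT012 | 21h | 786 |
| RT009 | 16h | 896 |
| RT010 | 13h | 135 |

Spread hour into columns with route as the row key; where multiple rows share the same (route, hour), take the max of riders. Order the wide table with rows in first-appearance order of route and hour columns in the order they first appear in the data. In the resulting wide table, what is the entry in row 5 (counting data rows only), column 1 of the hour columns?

With rows in first-appearance order of route, row 5 is route=RT013. hour columns in first-appearance order: 08h, 13h, 16h, 21h; column 1 is 08h.
Long rows with route=RT013, hour=08h: max(360, 382, 436) = 436.

436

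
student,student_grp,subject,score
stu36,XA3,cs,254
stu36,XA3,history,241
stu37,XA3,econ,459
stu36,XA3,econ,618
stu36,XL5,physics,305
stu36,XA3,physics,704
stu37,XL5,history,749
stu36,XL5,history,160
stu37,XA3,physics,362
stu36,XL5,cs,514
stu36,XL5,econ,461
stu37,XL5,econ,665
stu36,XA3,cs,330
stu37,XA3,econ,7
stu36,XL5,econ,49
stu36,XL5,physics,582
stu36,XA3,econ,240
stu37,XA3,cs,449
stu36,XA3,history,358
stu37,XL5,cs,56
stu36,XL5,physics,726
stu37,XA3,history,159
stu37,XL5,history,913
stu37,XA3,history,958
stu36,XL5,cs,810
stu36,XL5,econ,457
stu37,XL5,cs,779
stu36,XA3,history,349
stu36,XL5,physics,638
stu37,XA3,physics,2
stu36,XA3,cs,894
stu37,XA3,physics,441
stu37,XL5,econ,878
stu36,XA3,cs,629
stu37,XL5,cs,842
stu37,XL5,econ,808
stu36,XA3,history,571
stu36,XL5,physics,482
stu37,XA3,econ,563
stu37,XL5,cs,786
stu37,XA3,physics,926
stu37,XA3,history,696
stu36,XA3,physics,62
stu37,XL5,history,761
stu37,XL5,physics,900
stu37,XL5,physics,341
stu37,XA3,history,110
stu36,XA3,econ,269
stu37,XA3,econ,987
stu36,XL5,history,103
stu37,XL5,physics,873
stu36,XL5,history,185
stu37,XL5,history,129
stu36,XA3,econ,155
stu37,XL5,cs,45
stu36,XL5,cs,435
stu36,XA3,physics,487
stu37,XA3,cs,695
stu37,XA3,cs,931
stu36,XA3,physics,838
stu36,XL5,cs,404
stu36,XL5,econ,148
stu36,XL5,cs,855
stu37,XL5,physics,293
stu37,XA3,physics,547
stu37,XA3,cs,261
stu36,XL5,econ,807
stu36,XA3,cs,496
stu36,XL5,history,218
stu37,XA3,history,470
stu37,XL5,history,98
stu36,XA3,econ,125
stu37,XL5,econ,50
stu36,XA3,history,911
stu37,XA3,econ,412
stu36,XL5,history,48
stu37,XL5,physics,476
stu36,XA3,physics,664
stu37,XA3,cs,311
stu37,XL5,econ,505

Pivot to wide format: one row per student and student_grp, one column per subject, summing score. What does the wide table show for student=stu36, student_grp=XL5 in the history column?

714

Rows with student=stu36, student_grp=XL5 and subject=history: score values are 160, 103, 185, 218, 48.
160 + 103 + 185 + 218 + 48 = 714.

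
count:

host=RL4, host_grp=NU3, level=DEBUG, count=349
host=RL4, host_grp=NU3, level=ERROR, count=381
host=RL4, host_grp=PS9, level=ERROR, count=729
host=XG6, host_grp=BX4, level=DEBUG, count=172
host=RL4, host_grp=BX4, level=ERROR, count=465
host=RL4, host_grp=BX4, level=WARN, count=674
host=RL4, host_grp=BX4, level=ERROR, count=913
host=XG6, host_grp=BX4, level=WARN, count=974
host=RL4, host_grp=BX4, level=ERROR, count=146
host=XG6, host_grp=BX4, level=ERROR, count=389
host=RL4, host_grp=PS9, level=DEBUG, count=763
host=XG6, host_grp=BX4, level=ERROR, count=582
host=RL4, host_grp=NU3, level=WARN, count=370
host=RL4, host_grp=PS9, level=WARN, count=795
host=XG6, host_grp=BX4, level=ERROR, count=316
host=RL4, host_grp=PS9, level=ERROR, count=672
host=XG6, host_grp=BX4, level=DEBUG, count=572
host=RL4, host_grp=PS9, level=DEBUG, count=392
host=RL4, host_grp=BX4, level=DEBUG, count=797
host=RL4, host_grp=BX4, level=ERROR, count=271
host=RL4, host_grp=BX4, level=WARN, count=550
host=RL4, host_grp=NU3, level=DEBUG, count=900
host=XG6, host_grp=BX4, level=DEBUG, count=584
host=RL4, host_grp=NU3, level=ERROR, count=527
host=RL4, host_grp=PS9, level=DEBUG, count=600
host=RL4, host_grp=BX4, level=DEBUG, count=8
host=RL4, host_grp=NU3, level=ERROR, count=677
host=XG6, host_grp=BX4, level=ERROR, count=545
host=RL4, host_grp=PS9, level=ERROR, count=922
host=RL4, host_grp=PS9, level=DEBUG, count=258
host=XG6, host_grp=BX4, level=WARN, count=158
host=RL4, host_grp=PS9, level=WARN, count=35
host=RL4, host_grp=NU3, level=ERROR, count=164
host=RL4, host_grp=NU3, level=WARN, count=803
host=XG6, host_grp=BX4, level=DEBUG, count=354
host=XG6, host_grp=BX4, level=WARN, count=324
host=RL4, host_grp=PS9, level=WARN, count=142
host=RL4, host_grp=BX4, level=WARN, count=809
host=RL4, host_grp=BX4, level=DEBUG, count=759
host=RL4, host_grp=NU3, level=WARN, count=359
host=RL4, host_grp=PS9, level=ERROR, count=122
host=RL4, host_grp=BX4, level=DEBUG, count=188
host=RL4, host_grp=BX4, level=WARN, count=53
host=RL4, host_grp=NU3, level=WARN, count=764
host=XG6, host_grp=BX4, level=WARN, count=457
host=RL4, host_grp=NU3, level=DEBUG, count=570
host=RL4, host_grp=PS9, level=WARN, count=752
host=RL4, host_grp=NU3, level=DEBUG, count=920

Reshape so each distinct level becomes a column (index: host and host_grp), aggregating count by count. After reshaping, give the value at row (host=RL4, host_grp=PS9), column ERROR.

Rows with host=RL4, host_grp=PS9 and level=ERROR: count values are 729, 672, 922, 122.
4 rows match — count = 4.

4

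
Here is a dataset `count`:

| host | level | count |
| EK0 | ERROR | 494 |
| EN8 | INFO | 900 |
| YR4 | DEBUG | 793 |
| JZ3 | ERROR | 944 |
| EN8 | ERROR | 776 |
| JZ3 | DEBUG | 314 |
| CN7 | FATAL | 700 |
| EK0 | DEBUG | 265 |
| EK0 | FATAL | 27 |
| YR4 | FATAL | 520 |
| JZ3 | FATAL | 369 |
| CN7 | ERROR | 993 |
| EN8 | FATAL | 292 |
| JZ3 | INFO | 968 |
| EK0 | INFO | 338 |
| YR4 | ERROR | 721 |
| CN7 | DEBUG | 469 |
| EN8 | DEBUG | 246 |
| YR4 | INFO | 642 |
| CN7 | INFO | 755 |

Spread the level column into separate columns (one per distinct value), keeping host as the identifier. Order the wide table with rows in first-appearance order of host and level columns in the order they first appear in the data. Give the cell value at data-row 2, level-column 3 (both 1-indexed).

With rows in first-appearance order of host, row 2 is host=EN8. level columns in first-appearance order: ERROR, INFO, DEBUG, FATAL; column 3 is DEBUG.
Long rows with host=EN8, level=DEBUG: count = 246.

246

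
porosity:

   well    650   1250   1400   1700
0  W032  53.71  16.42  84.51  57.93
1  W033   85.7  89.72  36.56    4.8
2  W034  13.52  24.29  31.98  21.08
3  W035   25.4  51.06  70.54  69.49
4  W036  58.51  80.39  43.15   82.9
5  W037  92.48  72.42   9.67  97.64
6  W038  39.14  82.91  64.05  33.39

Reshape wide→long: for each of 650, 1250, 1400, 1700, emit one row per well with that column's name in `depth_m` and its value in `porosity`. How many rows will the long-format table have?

7 well values × 4 melted columns = 28 rows.

28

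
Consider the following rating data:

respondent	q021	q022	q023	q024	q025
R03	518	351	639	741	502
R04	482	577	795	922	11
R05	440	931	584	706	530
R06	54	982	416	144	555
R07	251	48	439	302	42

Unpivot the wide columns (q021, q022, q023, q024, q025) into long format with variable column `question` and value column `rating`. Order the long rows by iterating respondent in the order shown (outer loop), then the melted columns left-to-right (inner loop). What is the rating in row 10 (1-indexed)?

25 rows total (5 × 5). Row 10: index ⌊(10-1)/5⌋ = 1 into respondent → R04; (10-1) mod 5 = 4 into the melted columns → q025.
So row 10 is (R04, q025, 11); rating = 11.

11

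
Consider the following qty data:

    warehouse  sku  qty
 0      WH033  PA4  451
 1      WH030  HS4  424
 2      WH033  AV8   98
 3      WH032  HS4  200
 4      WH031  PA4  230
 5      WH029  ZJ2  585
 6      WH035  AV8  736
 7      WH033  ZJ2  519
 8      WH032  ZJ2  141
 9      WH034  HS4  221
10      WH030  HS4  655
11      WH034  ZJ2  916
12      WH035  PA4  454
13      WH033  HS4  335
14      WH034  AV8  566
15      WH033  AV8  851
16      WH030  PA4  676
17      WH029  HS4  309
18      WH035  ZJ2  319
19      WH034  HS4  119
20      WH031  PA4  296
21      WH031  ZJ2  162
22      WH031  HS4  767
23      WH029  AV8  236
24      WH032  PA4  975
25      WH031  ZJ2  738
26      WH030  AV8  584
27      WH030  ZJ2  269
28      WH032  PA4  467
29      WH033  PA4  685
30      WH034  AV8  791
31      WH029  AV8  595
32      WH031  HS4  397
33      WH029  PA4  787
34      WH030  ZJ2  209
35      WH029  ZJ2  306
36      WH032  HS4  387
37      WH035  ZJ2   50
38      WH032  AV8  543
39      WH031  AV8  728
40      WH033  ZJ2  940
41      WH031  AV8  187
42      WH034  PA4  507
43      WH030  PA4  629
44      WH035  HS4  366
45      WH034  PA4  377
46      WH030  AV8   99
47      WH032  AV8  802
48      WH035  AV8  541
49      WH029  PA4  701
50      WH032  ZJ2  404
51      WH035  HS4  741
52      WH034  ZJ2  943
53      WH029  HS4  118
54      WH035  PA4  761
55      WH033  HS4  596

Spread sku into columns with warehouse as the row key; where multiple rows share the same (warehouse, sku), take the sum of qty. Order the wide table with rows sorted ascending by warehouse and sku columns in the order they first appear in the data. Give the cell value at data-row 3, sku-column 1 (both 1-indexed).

With rows sorted ascending by warehouse, row 3 is warehouse=WH031. sku columns in first-appearance order: PA4, HS4, AV8, ZJ2; column 1 is PA4.
Long rows with warehouse=WH031, sku=PA4: 230 + 296 = 526.

526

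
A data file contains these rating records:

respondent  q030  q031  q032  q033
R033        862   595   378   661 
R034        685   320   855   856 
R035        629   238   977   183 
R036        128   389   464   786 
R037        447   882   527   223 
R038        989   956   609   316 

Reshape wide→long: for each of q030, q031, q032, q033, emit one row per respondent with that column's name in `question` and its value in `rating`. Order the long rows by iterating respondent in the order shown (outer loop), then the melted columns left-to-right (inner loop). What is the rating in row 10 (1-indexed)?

238

24 rows total (6 × 4). Row 10: index ⌊(10-1)/4⌋ = 2 into respondent → R035; (10-1) mod 4 = 1 into the melted columns → q031.
So row 10 is (R035, q031, 238); rating = 238.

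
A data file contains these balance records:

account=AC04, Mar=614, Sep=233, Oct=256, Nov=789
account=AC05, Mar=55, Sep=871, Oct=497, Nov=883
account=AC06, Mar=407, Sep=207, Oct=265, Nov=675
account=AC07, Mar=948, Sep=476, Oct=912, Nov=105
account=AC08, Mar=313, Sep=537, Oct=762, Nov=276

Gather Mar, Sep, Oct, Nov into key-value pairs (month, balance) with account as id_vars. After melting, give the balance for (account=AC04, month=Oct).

256

Unpivoting turns each (account, wide-column) pair into one long row.
The wide cell at row AC04, column Oct holds 256, so the long row (AC04, Oct) has balance=256.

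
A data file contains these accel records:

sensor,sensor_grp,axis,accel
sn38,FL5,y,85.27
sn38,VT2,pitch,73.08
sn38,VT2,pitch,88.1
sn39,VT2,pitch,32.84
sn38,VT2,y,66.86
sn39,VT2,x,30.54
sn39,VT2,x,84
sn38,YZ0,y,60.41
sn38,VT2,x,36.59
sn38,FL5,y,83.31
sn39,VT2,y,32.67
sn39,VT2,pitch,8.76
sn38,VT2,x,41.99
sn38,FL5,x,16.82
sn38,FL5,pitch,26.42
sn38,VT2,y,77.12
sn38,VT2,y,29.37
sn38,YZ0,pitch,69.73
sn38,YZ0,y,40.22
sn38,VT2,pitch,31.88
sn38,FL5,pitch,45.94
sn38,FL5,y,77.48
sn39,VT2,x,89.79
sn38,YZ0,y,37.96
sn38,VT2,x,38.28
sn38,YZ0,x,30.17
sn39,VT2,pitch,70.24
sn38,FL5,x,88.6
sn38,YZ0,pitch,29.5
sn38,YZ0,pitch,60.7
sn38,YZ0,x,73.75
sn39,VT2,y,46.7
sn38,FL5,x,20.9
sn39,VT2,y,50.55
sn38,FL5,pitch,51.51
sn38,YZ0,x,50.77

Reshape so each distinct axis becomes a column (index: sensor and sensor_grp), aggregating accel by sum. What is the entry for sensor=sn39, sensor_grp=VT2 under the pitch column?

Rows with sensor=sn39, sensor_grp=VT2 and axis=pitch: accel values are 32.84, 8.76, 70.24.
32.84 + 8.76 + 70.24 = 111.84.

111.84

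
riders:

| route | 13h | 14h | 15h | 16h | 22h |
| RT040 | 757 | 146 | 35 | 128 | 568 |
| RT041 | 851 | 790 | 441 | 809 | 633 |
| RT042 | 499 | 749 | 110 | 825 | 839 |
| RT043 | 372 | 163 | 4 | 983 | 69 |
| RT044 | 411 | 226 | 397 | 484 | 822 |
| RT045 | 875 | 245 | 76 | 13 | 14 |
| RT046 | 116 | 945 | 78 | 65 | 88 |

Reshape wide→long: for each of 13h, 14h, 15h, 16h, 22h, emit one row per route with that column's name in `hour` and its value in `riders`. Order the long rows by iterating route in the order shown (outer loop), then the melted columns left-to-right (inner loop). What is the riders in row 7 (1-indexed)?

35 rows total (7 × 5). Row 7: index ⌊(7-1)/5⌋ = 1 into route → RT041; (7-1) mod 5 = 1 into the melted columns → 14h.
So row 7 is (RT041, 14h, 790); riders = 790.

790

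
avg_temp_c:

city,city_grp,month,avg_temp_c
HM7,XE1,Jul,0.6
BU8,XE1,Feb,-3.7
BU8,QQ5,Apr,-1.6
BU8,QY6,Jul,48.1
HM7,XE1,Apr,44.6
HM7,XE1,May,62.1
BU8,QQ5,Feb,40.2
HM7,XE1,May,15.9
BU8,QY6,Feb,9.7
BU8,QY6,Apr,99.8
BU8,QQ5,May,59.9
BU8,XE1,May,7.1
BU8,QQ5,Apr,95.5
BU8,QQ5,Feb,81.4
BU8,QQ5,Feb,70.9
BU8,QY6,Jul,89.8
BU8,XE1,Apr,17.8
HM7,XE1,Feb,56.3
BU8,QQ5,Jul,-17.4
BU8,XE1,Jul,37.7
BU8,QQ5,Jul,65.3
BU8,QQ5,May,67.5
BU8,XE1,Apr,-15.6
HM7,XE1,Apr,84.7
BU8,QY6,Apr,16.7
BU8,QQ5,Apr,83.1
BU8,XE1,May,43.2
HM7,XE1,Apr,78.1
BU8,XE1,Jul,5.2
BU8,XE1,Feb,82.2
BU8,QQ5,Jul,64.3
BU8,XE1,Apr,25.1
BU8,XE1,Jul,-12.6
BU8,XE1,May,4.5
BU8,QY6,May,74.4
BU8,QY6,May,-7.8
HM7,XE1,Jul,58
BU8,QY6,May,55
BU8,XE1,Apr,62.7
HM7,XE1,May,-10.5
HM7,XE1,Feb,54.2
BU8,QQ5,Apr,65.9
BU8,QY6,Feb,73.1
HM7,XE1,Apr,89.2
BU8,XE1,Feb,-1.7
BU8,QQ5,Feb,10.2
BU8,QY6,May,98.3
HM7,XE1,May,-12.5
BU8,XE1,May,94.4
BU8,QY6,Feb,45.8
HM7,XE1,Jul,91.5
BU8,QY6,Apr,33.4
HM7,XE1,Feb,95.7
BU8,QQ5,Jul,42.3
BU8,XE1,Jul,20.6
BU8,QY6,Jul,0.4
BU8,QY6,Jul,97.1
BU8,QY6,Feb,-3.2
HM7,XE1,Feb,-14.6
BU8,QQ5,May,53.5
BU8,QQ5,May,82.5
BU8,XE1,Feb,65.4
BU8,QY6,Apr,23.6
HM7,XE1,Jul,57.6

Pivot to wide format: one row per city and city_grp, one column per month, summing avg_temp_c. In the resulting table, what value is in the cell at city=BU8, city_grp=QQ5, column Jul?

154.5

Rows with city=BU8, city_grp=QQ5 and month=Jul: avg_temp_c values are -17.4, 65.3, 64.3, 42.3.
-17.4 + 65.3 + 64.3 + 42.3 = 154.5.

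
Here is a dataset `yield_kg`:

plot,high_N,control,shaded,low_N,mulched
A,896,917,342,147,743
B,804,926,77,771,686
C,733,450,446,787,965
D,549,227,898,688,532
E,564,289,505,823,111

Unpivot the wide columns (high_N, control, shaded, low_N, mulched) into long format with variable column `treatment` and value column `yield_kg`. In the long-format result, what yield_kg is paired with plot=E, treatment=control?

289

Unpivoting turns each (plot, wide-column) pair into one long row.
The wide cell at row E, column control holds 289, so the long row (E, control) has yield_kg=289.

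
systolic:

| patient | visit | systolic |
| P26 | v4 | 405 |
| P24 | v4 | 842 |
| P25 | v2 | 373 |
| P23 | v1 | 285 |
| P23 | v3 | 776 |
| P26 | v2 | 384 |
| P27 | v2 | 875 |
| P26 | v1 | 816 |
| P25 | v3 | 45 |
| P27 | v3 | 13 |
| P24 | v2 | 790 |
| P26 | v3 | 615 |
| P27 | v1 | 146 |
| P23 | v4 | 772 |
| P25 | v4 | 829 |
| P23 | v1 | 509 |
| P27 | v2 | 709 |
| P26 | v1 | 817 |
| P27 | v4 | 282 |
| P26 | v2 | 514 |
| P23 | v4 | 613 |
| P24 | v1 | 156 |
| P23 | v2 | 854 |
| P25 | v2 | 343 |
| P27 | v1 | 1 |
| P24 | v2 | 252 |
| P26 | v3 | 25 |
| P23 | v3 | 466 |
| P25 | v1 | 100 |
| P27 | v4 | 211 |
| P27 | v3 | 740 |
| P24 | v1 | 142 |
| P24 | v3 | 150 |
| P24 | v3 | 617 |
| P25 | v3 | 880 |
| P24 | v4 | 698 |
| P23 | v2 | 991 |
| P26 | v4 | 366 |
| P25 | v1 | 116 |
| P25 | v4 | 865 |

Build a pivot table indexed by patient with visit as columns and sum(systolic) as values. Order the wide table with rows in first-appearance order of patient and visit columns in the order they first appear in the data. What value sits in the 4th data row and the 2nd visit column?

With rows in first-appearance order of patient, row 4 is patient=P23. visit columns in first-appearance order: v4, v2, v1, v3; column 2 is v2.
Long rows with patient=P23, visit=v2: 854 + 991 = 1845.

1845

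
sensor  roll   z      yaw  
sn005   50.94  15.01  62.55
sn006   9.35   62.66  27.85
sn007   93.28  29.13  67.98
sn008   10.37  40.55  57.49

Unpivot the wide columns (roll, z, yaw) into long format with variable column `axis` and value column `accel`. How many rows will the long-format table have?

4 sensor values × 3 melted columns = 12 rows.

12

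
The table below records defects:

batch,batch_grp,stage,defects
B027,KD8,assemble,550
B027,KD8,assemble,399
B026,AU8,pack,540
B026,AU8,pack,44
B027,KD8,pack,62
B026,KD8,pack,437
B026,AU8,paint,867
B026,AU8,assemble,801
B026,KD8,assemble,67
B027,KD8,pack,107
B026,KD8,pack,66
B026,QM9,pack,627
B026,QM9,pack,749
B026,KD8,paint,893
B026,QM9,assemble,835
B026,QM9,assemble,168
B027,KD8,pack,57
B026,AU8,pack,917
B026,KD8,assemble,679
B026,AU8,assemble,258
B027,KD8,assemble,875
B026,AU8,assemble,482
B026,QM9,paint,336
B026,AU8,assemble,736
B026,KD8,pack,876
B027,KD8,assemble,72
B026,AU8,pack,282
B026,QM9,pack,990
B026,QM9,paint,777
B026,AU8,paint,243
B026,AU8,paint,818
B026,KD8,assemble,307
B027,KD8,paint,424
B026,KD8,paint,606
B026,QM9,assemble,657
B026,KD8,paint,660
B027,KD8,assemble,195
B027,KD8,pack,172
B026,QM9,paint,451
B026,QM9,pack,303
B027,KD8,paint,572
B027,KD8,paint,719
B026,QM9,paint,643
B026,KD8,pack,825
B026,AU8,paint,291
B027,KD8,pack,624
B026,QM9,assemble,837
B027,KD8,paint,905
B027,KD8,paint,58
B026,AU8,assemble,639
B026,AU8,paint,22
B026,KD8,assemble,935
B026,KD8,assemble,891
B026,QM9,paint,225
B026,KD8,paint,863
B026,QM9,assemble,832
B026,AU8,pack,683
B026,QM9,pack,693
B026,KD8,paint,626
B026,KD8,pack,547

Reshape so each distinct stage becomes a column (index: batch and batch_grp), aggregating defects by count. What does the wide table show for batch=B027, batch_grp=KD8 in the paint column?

5

Rows with batch=B027, batch_grp=KD8 and stage=paint: defects values are 424, 572, 719, 905, 58.
5 rows match — count = 5.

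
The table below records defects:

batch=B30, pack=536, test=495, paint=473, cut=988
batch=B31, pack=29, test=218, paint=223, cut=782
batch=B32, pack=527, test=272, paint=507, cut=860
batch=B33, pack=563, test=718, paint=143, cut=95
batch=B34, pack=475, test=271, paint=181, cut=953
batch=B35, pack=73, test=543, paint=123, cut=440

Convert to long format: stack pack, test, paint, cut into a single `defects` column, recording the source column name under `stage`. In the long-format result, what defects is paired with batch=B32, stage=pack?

527

Unpivoting turns each (batch, wide-column) pair into one long row.
The wide cell at row B32, column pack holds 527, so the long row (B32, pack) has defects=527.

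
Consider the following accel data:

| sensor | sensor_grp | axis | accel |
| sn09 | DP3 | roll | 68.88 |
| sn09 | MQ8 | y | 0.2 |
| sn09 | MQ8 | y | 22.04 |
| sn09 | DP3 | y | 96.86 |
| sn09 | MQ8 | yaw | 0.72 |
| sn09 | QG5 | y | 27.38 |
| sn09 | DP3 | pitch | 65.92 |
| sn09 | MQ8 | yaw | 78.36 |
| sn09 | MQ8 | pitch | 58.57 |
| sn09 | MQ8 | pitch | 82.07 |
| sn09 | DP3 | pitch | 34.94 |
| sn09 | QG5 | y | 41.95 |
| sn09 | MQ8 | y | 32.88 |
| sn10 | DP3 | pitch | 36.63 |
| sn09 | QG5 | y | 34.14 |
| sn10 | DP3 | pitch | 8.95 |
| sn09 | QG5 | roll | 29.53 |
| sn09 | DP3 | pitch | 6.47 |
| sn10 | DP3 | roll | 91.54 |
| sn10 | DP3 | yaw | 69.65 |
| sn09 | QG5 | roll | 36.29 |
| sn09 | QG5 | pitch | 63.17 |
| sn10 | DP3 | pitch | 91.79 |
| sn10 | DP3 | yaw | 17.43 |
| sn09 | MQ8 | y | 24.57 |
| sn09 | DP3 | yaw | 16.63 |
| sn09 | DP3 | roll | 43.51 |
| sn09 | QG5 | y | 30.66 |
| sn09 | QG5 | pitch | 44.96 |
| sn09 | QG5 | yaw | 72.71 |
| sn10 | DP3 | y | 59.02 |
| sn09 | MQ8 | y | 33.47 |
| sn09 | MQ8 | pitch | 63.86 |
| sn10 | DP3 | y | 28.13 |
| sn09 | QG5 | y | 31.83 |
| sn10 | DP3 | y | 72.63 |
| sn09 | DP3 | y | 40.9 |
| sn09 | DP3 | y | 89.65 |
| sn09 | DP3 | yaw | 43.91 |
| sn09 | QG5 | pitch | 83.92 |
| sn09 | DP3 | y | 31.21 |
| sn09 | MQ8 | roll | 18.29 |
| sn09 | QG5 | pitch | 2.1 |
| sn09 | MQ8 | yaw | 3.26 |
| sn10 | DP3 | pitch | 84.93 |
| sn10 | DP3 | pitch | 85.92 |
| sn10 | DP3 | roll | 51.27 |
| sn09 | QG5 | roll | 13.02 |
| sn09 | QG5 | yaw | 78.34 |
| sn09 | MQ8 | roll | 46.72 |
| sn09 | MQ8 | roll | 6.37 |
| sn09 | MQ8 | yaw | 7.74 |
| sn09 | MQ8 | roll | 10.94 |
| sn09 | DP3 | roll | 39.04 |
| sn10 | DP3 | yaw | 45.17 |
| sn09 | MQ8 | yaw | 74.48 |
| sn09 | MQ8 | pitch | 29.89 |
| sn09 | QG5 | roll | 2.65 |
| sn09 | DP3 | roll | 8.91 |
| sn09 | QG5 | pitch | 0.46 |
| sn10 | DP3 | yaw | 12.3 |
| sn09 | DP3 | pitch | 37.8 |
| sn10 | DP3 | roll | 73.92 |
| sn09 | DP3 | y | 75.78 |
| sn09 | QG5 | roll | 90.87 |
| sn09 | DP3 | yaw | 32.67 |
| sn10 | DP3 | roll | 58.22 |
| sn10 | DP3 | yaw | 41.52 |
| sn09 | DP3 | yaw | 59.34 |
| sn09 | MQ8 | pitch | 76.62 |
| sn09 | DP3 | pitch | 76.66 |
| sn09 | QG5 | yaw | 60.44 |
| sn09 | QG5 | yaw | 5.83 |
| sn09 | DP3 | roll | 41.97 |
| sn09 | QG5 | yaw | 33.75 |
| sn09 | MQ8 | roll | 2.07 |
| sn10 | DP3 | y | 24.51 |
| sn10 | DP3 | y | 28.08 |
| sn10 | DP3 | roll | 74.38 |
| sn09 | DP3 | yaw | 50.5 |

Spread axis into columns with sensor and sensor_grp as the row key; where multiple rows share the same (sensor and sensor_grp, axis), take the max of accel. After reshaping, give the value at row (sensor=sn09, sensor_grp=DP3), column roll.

68.88

Rows with sensor=sn09, sensor_grp=DP3 and axis=roll: accel values are 68.88, 43.51, 39.04, 8.91, 41.97.
max(68.88, 43.51, 39.04, 8.91, 41.97) = 68.88.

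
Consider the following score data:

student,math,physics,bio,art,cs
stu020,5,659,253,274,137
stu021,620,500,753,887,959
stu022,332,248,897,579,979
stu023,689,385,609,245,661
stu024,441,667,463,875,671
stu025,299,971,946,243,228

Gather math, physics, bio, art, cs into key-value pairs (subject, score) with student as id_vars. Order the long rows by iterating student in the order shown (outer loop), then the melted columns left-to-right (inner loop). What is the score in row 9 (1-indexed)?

30 rows total (6 × 5). Row 9: index ⌊(9-1)/5⌋ = 1 into student → stu021; (9-1) mod 5 = 3 into the melted columns → art.
So row 9 is (stu021, art, 887); score = 887.

887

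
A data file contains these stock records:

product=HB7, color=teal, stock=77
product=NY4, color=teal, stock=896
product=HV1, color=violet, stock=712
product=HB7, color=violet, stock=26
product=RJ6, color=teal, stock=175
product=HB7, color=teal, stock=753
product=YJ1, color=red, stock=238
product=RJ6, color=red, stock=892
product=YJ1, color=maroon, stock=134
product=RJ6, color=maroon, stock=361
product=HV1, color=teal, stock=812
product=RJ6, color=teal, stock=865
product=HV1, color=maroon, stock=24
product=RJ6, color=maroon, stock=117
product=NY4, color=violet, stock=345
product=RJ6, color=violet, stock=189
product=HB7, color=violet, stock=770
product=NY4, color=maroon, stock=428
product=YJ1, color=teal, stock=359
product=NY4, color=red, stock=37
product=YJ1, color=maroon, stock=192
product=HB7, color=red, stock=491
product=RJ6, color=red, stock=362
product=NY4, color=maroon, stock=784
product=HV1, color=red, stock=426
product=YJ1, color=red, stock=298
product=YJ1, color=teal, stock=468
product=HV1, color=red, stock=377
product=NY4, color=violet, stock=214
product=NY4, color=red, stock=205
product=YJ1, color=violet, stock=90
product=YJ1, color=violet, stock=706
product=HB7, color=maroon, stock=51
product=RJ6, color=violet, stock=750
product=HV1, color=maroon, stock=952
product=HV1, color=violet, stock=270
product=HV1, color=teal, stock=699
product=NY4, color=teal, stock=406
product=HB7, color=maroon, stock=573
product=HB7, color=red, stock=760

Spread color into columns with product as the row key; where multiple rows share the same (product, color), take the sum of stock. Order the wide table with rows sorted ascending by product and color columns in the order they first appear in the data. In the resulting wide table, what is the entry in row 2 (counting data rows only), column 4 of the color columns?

976

With rows sorted ascending by product, row 2 is product=HV1. color columns in first-appearance order: teal, violet, red, maroon; column 4 is maroon.
Long rows with product=HV1, color=maroon: 24 + 952 = 976.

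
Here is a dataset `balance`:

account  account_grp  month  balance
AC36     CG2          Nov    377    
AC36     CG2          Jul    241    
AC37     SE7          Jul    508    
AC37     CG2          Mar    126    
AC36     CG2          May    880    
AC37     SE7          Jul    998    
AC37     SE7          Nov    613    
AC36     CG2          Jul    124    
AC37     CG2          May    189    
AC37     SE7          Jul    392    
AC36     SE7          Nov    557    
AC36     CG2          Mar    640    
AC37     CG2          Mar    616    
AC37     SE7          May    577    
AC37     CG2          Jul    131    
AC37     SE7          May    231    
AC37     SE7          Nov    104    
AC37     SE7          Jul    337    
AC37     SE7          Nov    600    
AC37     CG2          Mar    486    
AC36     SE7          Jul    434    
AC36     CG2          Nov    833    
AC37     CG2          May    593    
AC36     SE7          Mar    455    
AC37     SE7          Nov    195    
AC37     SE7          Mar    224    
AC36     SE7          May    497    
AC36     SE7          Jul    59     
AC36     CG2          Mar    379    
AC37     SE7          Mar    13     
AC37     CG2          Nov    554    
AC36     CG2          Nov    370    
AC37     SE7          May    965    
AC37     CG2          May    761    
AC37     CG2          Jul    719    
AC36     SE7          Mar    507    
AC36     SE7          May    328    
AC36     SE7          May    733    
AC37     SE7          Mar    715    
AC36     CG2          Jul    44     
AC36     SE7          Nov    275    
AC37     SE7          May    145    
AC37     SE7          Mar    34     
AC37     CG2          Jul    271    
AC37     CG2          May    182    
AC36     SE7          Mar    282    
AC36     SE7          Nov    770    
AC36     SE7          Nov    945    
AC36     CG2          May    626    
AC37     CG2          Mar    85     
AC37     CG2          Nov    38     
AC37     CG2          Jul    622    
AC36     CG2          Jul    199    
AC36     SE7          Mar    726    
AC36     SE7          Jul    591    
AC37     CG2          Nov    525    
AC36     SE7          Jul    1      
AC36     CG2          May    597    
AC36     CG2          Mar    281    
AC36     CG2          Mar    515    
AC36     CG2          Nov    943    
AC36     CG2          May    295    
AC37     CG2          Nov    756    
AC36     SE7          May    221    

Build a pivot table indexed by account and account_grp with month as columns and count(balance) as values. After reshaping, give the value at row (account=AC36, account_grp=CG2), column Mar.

Rows with account=AC36, account_grp=CG2 and month=Mar: balance values are 640, 379, 281, 515.
4 rows match — count = 4.

4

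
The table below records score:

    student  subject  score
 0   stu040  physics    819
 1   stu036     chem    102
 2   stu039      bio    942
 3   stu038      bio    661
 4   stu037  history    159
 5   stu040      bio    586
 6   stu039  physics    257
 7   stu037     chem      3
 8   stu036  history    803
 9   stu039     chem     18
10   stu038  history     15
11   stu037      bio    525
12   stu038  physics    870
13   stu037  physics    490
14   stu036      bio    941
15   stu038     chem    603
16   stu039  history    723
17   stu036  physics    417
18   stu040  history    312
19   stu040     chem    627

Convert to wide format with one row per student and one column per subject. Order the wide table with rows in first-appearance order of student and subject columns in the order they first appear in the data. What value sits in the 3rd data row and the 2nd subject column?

With rows in first-appearance order of student, row 3 is student=stu039. subject columns in first-appearance order: physics, chem, bio, history; column 2 is chem.
Long rows with student=stu039, subject=chem: score = 18.

18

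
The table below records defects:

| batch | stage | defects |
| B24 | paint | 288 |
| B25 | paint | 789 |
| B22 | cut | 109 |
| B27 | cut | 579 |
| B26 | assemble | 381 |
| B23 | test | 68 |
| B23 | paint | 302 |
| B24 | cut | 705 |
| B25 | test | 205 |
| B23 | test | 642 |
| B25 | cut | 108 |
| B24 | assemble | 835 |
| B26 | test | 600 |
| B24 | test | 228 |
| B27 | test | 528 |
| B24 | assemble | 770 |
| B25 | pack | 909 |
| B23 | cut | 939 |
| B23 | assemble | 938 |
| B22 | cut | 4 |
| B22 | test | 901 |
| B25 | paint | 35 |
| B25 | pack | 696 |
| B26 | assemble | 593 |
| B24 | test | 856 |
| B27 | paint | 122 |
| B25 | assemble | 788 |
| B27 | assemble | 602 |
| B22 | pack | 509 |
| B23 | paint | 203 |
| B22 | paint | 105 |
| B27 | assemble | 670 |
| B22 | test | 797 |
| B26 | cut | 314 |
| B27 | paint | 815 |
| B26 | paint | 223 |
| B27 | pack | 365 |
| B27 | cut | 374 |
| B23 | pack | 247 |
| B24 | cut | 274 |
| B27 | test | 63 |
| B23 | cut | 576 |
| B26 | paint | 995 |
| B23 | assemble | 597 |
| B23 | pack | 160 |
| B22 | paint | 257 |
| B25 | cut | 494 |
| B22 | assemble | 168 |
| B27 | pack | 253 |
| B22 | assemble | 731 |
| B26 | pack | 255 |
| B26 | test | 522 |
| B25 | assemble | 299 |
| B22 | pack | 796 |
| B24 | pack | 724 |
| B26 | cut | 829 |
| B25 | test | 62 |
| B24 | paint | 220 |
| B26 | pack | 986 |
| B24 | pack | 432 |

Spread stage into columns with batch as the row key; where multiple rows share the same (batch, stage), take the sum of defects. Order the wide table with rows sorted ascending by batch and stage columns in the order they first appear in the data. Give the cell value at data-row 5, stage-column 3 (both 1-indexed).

974

With rows sorted ascending by batch, row 5 is batch=B26. stage columns in first-appearance order: paint, cut, assemble, test, pack; column 3 is assemble.
Long rows with batch=B26, stage=assemble: 381 + 593 = 974.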